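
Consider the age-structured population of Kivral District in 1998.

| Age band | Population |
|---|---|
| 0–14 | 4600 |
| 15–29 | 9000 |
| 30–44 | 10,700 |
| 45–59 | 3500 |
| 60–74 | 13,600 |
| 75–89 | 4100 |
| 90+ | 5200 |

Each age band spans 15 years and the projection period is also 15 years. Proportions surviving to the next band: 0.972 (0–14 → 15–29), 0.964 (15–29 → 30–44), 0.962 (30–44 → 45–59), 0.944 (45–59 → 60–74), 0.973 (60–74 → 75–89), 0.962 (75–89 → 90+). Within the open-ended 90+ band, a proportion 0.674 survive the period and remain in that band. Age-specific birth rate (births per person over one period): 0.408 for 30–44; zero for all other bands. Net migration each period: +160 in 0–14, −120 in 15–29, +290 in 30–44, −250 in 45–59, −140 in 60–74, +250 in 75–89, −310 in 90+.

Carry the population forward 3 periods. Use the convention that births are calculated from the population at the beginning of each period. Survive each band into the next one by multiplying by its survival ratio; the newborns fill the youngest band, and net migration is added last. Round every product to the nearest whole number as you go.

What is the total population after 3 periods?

45833

Let group 1 be 0–14 through group 7 = 90+.
[period 1]
Births: 10700 × 0.408 = 4366
Group 2: 4600 × 0.972 = 4471
Group 3: 9000 × 0.964 = 8676
Group 4: 10700 × 0.962 = 10293
Group 5: 3500 × 0.944 = 3304
Group 6: 13600 × 0.973 = 13233
Group 7: 4100 × 0.962 + 5200 × 0.674 = 3944 + 3505 = 7449
Net migration: Group 1 + 160 → 4526; Group 2 − 120 → 4351; Group 3 + 290 → 8966; Group 4 − 250 → 10043; Group 5 − 140 → 3164; Group 6 + 250 → 13483; Group 7 − 310 → 7139
End of period: [4526, 4351, 8966, 10043, 3164, 13483, 7139]
[period 2]
Births: 8966 × 0.408 = 3658
Group 2: 4526 × 0.972 = 4399
Group 3: 4351 × 0.964 = 4194
Group 4: 8966 × 0.962 = 8625
Group 5: 10043 × 0.944 = 9481
Group 6: 3164 × 0.973 = 3079
Group 7: 13483 × 0.962 + 7139 × 0.674 = 12971 + 4812 = 17783
Net migration: Group 1 + 160 → 3818; Group 2 − 120 → 4279; Group 3 + 290 → 4484; Group 4 − 250 → 8375; Group 5 − 140 → 9341; Group 6 + 250 → 3329; Group 7 − 310 → 17473
End of period: [3818, 4279, 4484, 8375, 9341, 3329, 17473]
[period 3]
Births: 4484 × 0.408 = 1829
Group 2: 3818 × 0.972 = 3711
Group 3: 4279 × 0.964 = 4125
Group 4: 4484 × 0.962 = 4314
Group 5: 8375 × 0.944 = 7906
Group 6: 9341 × 0.973 = 9089
Group 7: 3329 × 0.962 + 17473 × 0.674 = 3202 + 11777 = 14979
Net migration: Group 1 + 160 → 1989; Group 2 − 120 → 3591; Group 3 + 290 → 4415; Group 4 − 250 → 4064; Group 5 − 140 → 7766; Group 6 + 250 → 9339; Group 7 − 310 → 14669
End of period: [1989, 3591, 4415, 4064, 7766, 9339, 14669]
Total after period 3: 1989 + 3591 + 4415 + 4064 + 7766 + 9339 + 14669 = 45833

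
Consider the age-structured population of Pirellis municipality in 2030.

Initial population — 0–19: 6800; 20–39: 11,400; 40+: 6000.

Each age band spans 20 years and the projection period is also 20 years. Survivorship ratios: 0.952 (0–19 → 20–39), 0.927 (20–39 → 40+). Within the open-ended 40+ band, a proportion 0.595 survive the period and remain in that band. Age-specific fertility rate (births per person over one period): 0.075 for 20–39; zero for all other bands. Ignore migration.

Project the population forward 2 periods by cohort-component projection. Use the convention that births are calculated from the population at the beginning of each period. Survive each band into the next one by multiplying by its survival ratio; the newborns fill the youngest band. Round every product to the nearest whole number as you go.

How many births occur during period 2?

Let group 1 be 0–19 through group 3 = 40+.
— Period 1 —
Births: 11400 × 0.075 = 855
Group 2: 6800 × 0.952 = 6474
Group 3: 11400 × 0.927 + 6000 × 0.595 = 10568 + 3570 = 14138
End of period: [855, 6474, 14138]
— Period 2 —
Births: 6474 × 0.075 = 486
Group 2: 855 × 0.952 = 814
Group 3: 6474 × 0.927 + 14138 × 0.595 = 6001 + 8412 = 14413
End of period: [486, 814, 14413]

486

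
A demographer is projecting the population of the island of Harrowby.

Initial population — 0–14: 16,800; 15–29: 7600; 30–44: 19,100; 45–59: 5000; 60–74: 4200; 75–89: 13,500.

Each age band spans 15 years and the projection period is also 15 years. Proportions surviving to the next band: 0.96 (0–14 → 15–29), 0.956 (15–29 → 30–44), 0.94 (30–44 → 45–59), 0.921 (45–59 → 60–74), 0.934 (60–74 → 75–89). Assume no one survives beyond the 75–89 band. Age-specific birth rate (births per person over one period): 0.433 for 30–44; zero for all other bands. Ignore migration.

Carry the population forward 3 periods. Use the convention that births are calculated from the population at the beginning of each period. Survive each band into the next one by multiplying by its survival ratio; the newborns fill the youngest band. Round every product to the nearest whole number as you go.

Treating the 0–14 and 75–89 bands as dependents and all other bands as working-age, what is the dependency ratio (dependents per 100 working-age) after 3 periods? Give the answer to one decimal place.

70.5

Call the groups 1 to 6, youngest first.
[period 1]
Births: 19100 * 0.433 = 8270
Group 2: 16800 * 0.96 = 16128
Group 3: 7600 * 0.956 = 7266
Group 4: 19100 * 0.94 = 17954
Group 5: 5000 * 0.921 = 4605
Group 6: 4200 * 0.934 = 3923
Population now: 0–14=8270, 15–29=16128, 30–44=7266, 45–59=17954, 60–74=4605, 75–89=3923
[period 2]
Births: 7266 * 0.433 = 3146
Group 2: 8270 * 0.96 = 7939
Group 3: 16128 * 0.956 = 15418
Group 4: 7266 * 0.94 = 6830
Group 5: 17954 * 0.921 = 16536
Group 6: 4605 * 0.934 = 4301
Population now: 0–14=3146, 15–29=7939, 30–44=15418, 45–59=6830, 60–74=16536, 75–89=4301
[period 3]
Births: 15418 * 0.433 = 6676
Group 2: 3146 * 0.96 = 3020
Group 3: 7939 * 0.956 = 7590
Group 4: 15418 * 0.94 = 14493
Group 5: 6830 * 0.921 = 6290
Group 6: 16536 * 0.934 = 15445
Population now: 0–14=6676, 15–29=3020, 30–44=7590, 45–59=14493, 60–74=6290, 75–89=15445
Dependents (band 0–14 + band 75–89) = 6676 + 15445 = 22121; working-age = 31393; ratio = 22121/31393 × 100 = 70.5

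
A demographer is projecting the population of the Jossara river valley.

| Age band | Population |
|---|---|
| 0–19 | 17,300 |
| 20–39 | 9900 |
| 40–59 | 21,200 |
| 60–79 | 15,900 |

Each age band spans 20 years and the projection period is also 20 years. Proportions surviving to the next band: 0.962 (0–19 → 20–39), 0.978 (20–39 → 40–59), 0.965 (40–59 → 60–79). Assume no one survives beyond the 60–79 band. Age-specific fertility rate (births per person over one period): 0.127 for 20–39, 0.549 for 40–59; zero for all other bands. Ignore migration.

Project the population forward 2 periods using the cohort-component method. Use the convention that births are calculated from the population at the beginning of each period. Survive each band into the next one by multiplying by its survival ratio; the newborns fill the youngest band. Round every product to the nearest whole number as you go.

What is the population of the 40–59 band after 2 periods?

16277

[period 1]
Births: 9900 × 0.127 = 1257 ; 21200 × 0.549 = 11639 → 12896
20–39: 17300 × 0.962 = 16643
40–59: 9900 × 0.978 = 9682
60–79: 21200 × 0.965 = 20458
Population now: 0–19=12896, 20–39=16643, 40–59=9682, 60–79=20458
[period 2]
Births: 16643 × 0.127 = 2114 ; 9682 × 0.549 = 5315 → 7429
20–39: 12896 × 0.962 = 12406
40–59: 16643 × 0.978 = 16277
60–79: 9682 × 0.965 = 9343
Population now: 0–19=7429, 20–39=12406, 40–59=16277, 60–79=9343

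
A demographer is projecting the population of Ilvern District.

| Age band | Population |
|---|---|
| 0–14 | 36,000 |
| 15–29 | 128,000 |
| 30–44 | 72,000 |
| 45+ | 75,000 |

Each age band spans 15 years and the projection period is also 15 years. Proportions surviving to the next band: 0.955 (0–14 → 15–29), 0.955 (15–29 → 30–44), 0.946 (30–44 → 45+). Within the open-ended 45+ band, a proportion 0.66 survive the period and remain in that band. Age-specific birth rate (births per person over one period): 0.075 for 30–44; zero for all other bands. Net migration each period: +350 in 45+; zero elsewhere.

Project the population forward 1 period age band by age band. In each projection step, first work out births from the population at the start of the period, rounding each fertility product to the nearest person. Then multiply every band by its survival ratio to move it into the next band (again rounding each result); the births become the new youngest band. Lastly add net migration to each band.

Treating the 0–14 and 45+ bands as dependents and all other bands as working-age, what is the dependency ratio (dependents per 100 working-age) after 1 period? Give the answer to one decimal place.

78.8

(Groups numbered youngest = 1 to oldest = 4.)
Period 1.
Births: 72000 × 0.075 = 5400
Group 2: 36000 × 0.955 = 34380
Group 3: 128000 × 0.955 = 122240
Group 4: 72000 × 0.946 + 75000 × 0.66 = 68112 + 49500 = 117612
Net migration: Group 4 + 350 → 117962
→ [5400, 34380, 122240, 117962]
Dependents (band 0–14 + band 45+) = 5400 + 117962 = 123362; working-age = 156620; ratio = 123362/156620 × 100 = 78.8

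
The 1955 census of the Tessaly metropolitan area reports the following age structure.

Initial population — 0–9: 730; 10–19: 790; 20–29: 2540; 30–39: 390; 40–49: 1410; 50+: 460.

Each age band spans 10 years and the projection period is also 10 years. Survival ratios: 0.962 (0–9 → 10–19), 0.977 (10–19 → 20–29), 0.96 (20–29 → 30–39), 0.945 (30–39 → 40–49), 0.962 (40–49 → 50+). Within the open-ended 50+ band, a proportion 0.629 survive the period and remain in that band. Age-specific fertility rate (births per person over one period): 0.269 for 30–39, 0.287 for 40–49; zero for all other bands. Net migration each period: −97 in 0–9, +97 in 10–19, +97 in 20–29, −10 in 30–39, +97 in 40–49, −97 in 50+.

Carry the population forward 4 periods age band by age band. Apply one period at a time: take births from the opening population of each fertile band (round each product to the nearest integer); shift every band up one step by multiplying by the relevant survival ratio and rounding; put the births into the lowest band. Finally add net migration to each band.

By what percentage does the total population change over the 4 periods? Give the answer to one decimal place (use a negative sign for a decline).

Let band 1 be 0–9 through band 6 = 50+.
— Period 1 —
Births: 390 × 0.269 = 105 ; 1410 × 0.287 = 405 → 510
Band 2: 730 × 0.962 = 702
Band 3: 790 × 0.977 = 772
Band 4: 2540 × 0.96 = 2438
Band 5: 390 × 0.945 = 369
Band 6: 1410 × 0.962 + 460 × 0.629 = 1356 + 289 = 1645
Net migration: Band 1 − 97 → 413; Band 2 + 97 → 799; Band 3 + 97 → 869; Band 4 − 10 → 2428; Band 5 + 97 → 466; Band 6 − 97 → 1548
End of period: [413, 799, 869, 2428, 466, 1548]
— Period 2 —
Births: 2428 × 0.269 = 653 ; 466 × 0.287 = 134 → 787
Band 2: 413 × 0.962 = 397
Band 3: 799 × 0.977 = 781
Band 4: 869 × 0.96 = 834
Band 5: 2428 × 0.945 = 2294
Band 6: 466 × 0.962 + 1548 × 0.629 = 448 + 974 = 1422
Net migration: Band 1 − 97 → 690; Band 2 + 97 → 494; Band 3 + 97 → 878; Band 4 − 10 → 824; Band 5 + 97 → 2391; Band 6 − 97 → 1325
End of period: [690, 494, 878, 824, 2391, 1325]
— Period 3 —
Births: 824 × 0.269 = 222 ; 2391 × 0.287 = 686 → 908
Band 2: 690 × 0.962 = 664
Band 3: 494 × 0.977 = 483
Band 4: 878 × 0.96 = 843
Band 5: 824 × 0.945 = 779
Band 6: 2391 × 0.962 + 1325 × 0.629 = 2300 + 833 = 3133
Net migration: Band 1 − 97 → 811; Band 2 + 97 → 761; Band 3 + 97 → 580; Band 4 − 10 → 833; Band 5 + 97 → 876; Band 6 − 97 → 3036
End of period: [811, 761, 580, 833, 876, 3036]
— Period 4 —
Births: 833 × 0.269 = 224 ; 876 × 0.287 = 251 → 475
Band 2: 811 × 0.962 = 780
Band 3: 761 × 0.977 = 743
Band 4: 580 × 0.96 = 557
Band 5: 833 × 0.945 = 787
Band 6: 876 × 0.962 + 3036 × 0.629 = 843 + 1910 = 2753
Net migration: Band 1 − 97 → 378; Band 2 + 97 → 877; Band 3 + 97 → 840; Band 4 − 10 → 547; Band 5 + 97 → 884; Band 6 − 97 → 2656
End of period: [378, 877, 840, 547, 884, 2656]
Total: 6320 → 6182; change = -138; percentage change = -2.2%

-2.2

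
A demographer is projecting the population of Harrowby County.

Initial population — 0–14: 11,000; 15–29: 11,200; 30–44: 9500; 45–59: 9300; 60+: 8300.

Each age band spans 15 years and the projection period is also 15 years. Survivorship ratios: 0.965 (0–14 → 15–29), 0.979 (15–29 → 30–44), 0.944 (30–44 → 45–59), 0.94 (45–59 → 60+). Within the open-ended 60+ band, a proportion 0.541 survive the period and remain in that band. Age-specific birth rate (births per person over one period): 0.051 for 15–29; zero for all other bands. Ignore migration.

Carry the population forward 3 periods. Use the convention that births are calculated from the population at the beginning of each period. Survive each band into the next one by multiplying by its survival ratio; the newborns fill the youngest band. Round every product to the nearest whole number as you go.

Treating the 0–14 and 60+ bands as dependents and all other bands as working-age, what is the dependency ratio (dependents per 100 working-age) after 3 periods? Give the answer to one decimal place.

(Groups numbered youngest = 1 to oldest = 5.)
Period 1.
Births: 11200 × 0.051 = 571
Group 2: 11000 × 0.965 = 10615
Group 3: 11200 × 0.979 = 10965
Group 4: 9500 × 0.944 = 8968
Group 5: 9300 × 0.94 + 8300 × 0.541 = 8742 + 4490 = 13232
End of period: [571, 10615, 10965, 8968, 13232]
Period 2.
Births: 10615 × 0.051 = 541
Group 2: 571 × 0.965 = 551
Group 3: 10615 × 0.979 = 10392
Group 4: 10965 × 0.944 = 10351
Group 5: 8968 × 0.94 + 13232 × 0.541 = 8430 + 7159 = 15589
End of period: [541, 551, 10392, 10351, 15589]
Period 3.
Births: 551 × 0.051 = 28
Group 2: 541 × 0.965 = 522
Group 3: 551 × 0.979 = 539
Group 4: 10392 × 0.944 = 9810
Group 5: 10351 × 0.94 + 15589 × 0.541 = 9730 + 8434 = 18164
End of period: [28, 522, 539, 9810, 18164]
Dependents (band 0–14 + band 60+) = 28 + 18164 = 18192; working-age = 10871; ratio = 18192/10871 × 100 = 167.3

167.3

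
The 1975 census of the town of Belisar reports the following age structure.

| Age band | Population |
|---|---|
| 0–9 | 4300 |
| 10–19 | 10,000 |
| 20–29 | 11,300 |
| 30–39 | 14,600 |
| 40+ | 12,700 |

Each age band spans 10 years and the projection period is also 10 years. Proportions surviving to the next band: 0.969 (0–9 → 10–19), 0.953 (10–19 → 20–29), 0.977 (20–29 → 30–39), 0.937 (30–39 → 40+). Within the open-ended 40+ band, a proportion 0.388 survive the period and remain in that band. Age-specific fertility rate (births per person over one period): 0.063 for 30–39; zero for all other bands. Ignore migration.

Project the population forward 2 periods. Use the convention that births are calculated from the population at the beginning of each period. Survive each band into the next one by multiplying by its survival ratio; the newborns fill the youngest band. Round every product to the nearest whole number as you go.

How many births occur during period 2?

Period 1.
Births: 14600 * 0.063 = 920
10–19: 4300 * 0.969 = 4167
20–29: 10000 * 0.953 = 9530
30–39: 11300 * 0.977 = 11040
40+: 14600 * 0.937 + 12700 * 0.388 = 13680 + 4928 = 18608
End of period: [920, 4167, 9530, 11040, 18608]
Period 2.
Births: 11040 * 0.063 = 696
10–19: 920 * 0.969 = 891
20–29: 4167 * 0.953 = 3971
30–39: 9530 * 0.977 = 9311
40+: 11040 * 0.937 + 18608 * 0.388 = 10344 + 7220 = 17564
End of period: [696, 891, 3971, 9311, 17564]

696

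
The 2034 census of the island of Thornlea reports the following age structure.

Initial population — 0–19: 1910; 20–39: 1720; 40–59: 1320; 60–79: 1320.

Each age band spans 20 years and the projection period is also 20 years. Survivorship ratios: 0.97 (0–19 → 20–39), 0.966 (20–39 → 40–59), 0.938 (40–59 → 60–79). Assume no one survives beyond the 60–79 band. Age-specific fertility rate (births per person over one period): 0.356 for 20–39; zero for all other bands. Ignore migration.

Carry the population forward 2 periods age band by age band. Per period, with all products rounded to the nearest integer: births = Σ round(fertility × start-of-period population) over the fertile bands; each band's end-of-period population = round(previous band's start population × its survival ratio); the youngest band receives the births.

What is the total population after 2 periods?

(Bands numbered youngest = 1 to oldest = 4.)
[period 1]
Births: 1720 × 0.356 = 612
Band 2: 1910 × 0.97 = 1853
Band 3: 1720 × 0.966 = 1662
Band 4: 1320 × 0.938 = 1238
Population now: 0–19=612, 20–39=1853, 40–59=1662, 60–79=1238
[period 2]
Births: 1853 × 0.356 = 660
Band 2: 612 × 0.97 = 594
Band 3: 1853 × 0.966 = 1790
Band 4: 1662 × 0.938 = 1559
Population now: 0–19=660, 20–39=594, 40–59=1790, 60–79=1559
Total after period 2: 660 + 594 + 1790 + 1559 = 4603

4603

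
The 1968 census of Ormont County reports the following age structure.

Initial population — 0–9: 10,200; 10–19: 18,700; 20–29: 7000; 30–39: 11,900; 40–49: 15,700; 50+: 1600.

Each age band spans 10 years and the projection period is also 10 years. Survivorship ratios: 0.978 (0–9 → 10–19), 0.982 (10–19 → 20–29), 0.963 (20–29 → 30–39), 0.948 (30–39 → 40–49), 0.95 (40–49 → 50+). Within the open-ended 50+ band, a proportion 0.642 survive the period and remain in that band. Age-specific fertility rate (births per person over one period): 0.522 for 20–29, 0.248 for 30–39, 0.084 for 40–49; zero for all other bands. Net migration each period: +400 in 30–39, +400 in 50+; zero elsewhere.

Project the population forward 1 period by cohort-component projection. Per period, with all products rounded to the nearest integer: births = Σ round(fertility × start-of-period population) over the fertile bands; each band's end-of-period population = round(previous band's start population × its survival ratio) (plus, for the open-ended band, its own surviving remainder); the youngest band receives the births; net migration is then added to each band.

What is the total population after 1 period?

71027

(Groups numbered youngest = 1 to oldest = 6.)
Period 1.
Births: 7000 × 0.522 = 3654 ; 11900 × 0.248 = 2951 ; 15700 × 0.084 = 1319 — total 7924
Group 2: 10200 × 0.978 = 9976
Group 3: 18700 × 0.982 = 18363
Group 4: 7000 × 0.963 = 6741
Group 5: 11900 × 0.948 = 11281
Group 6: 15700 × 0.95 + 1600 × 0.642 = 14915 + 1027 = 15942
Net migration: Group 4 + 400 → 7141; Group 6 + 400 → 16342
Population now: 0–9=7924, 10–19=9976, 20–29=18363, 30–39=7141, 40–49=11281, 50+=16342
Total after period 1: 7924 + 9976 + 18363 + 7141 + 11281 + 16342 = 71027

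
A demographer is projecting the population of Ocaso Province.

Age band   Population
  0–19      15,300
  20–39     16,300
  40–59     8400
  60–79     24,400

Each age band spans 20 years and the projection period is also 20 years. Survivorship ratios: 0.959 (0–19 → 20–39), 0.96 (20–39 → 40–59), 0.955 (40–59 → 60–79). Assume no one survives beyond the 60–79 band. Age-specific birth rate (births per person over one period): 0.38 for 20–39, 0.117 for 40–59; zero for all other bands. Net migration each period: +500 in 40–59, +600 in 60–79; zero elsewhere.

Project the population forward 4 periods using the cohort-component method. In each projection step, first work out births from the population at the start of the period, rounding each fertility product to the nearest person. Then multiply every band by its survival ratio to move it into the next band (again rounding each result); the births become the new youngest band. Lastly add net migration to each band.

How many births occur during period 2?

[period 1]
Births: 16300 × 0.38 = 6194, 8400 × 0.117 = 983 ⇒ total 7177
20–39: 15300 × 0.959 = 14673
40–59: 16300 × 0.96 = 15648
60–79: 8400 × 0.955 = 8022
Net migration: 40–59 + 500 → 16148; 60–79 + 600 → 8622
Population now: 0–19=7177, 20–39=14673, 40–59=16148, 60–79=8622
[period 2]
Births: 14673 × 0.38 = 5576, 16148 × 0.117 = 1889 ⇒ total 7465
20–39: 7177 × 0.959 = 6883
40–59: 14673 × 0.96 = 14086
60–79: 16148 × 0.955 = 15421
Net migration: 40–59 + 500 → 14586; 60–79 + 600 → 16021
Population now: 0–19=7465, 20–39=6883, 40–59=14586, 60–79=16021

7465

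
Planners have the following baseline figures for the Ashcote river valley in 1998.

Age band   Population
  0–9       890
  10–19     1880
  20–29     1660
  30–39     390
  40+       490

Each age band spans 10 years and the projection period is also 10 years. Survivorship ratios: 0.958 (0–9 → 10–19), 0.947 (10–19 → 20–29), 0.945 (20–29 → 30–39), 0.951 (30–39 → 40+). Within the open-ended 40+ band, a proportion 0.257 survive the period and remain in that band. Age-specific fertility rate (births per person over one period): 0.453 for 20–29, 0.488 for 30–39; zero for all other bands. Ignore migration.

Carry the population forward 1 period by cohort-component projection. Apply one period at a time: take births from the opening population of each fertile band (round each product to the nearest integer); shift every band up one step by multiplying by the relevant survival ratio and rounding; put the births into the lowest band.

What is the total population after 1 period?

5641

Call the groups 1 to 5, youngest first.
After projecting period 1:
Births: 1660 × 0.453 = 752, 390 × 0.488 = 190 → total 942
Group 2: 890 × 0.958 = 853
Group 3: 1880 × 0.947 = 1780
Group 4: 1660 × 0.945 = 1569
Group 5: 390 × 0.951 + 490 × 0.257 = 371 + 126 = 497
→ [942, 853, 1780, 1569, 497]
Total after period 1: 942 + 853 + 1780 + 1569 + 497 = 5641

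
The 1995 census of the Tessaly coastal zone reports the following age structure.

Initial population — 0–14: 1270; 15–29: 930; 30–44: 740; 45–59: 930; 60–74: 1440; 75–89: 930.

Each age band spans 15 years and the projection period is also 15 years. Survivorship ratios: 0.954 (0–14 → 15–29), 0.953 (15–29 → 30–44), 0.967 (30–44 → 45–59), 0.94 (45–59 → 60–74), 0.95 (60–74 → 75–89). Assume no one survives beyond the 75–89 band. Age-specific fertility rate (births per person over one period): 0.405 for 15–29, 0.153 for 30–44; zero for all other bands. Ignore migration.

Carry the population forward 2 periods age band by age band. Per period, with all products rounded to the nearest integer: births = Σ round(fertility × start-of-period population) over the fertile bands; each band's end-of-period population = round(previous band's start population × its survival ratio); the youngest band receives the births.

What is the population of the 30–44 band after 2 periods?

Numbering the bands 1..6 from youngest to oldest:
— Period 1 —
Births: 930 * 0.405 = 377 ; 740 * 0.153 = 113 ⇒ total 490
Band 2: 1270 * 0.954 = 1212
Band 3: 930 * 0.953 = 886
Band 4: 740 * 0.967 = 716
Band 5: 930 * 0.94 = 874
Band 6: 1440 * 0.95 = 1368
→ [490, 1212, 886, 716, 874, 1368]
— Period 2 —
Births: 1212 * 0.405 = 491 ; 886 * 0.153 = 136 ⇒ total 627
Band 2: 490 * 0.954 = 467
Band 3: 1212 * 0.953 = 1155
Band 4: 886 * 0.967 = 857
Band 5: 716 * 0.94 = 673
Band 6: 874 * 0.95 = 830
→ [627, 467, 1155, 857, 673, 830]

1155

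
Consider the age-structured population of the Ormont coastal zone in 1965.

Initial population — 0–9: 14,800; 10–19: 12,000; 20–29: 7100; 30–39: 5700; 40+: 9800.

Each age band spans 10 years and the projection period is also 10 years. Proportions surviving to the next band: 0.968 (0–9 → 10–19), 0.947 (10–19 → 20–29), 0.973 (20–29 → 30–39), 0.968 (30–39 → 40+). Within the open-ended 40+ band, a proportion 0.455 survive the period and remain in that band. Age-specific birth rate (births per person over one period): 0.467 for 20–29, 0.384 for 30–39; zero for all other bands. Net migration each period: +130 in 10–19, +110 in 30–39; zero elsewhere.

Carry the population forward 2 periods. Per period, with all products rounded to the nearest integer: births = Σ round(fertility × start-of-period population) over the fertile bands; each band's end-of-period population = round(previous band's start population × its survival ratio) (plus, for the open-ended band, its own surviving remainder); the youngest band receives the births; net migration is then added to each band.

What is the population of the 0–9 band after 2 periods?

8002

Numbering the bands 1..5 from youngest to oldest:
Period 1.
Births: 7100 × 0.467 = 3316  |  5700 × 0.384 = 2189 → 5505
Band 2: 14800 × 0.968 = 14326
Band 3: 12000 × 0.947 = 11364
Band 4: 7100 × 0.973 = 6908
Band 5: 5700 × 0.968 + 9800 × 0.455 = 5518 + 4459 = 9977
Net migration: Band 2 + 130 → 14456; Band 4 + 110 → 7018
Giving 5505 / 14456 / 11364 / 7018 / 9977.
Period 2.
Births: 11364 × 0.467 = 5307  |  7018 × 0.384 = 2695 → 8002
Band 2: 5505 × 0.968 = 5329
Band 3: 14456 × 0.947 = 13690
Band 4: 11364 × 0.973 = 11057
Band 5: 7018 × 0.968 + 9977 × 0.455 = 6793 + 4540 = 11333
Net migration: Band 2 + 130 → 5459; Band 4 + 110 → 11167
Giving 8002 / 5459 / 13690 / 11167 / 11333.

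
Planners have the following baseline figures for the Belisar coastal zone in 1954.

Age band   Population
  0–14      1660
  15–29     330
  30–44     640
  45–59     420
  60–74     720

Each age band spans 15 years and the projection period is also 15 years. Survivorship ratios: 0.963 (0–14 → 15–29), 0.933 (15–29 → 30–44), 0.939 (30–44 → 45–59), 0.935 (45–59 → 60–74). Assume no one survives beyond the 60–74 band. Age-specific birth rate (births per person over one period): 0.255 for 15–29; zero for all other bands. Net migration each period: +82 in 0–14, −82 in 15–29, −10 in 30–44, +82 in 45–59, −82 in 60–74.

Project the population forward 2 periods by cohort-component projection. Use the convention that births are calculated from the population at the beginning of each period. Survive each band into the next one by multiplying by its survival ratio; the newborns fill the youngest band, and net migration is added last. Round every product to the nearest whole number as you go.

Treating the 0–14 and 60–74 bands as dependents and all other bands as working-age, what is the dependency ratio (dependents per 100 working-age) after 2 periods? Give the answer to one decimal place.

55.6

Let group 1 be 0–14 through group 5 = 60–74.
After projecting period 1:
Births: 330 * 0.255 = 84
Group 2: 1660 * 0.963 = 1599
Group 3: 330 * 0.933 = 308
Group 4: 640 * 0.939 = 601
Group 5: 420 * 0.935 = 393
Net migration: Group 1 + 82 → 166; Group 2 − 82 → 1517; Group 3 − 10 → 298; Group 4 + 82 → 683; Group 5 − 82 → 311
Population now: 0–14=166, 15–29=1517, 30–44=298, 45–59=683, 60–74=311
After projecting period 2:
Births: 1517 * 0.255 = 387
Group 2: 166 * 0.963 = 160
Group 3: 1517 * 0.933 = 1415
Group 4: 298 * 0.939 = 280
Group 5: 683 * 0.935 = 639
Net migration: Group 1 + 82 → 469; Group 2 − 82 → 78; Group 3 − 10 → 1405; Group 4 + 82 → 362; Group 5 − 82 → 557
Population now: 0–14=469, 15–29=78, 30–44=1405, 45–59=362, 60–74=557
Dependents (band 0–14 + band 60–74) = 469 + 557 = 1026; working-age = 1845; ratio = 1026/1845 × 100 = 55.6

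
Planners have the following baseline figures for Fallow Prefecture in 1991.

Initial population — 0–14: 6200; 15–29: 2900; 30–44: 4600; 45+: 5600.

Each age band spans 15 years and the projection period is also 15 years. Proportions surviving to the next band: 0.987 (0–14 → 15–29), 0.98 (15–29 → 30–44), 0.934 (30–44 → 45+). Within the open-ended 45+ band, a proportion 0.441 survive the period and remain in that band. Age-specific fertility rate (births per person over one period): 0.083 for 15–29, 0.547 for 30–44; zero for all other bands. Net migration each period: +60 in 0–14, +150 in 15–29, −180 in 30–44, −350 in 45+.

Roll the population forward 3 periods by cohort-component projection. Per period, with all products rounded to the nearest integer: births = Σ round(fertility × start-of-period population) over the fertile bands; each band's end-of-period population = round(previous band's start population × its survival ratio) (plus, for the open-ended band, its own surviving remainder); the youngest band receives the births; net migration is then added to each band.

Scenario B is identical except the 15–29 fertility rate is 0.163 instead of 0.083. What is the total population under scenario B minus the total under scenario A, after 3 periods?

992

Let band 1 be 0–14 through band 4 = 45+.
[period 1]
Births: 2900 × 0.083 = 241, 4600 × 0.547 = 2516 ⇒ total 2757
Band 2: 6200 × 0.987 = 6119
Band 3: 2900 × 0.98 = 2842
Band 4: 4600 × 0.934 + 5600 × 0.441 = 4296 + 2470 = 6766
Net migration: Band 1 + 60 → 2817; Band 2 + 150 → 6269; Band 3 − 180 → 2662; Band 4 − 350 → 6416
Giving 2817 / 6269 / 2662 / 6416.
[period 2]
Births: 6269 × 0.083 = 520, 2662 × 0.547 = 1456 ⇒ total 1976
Band 2: 2817 × 0.987 = 2780
Band 3: 6269 × 0.98 = 6144
Band 4: 2662 × 0.934 + 6416 × 0.441 = 2486 + 2829 = 5315
Net migration: Band 1 + 60 → 2036; Band 2 + 150 → 2930; Band 3 − 180 → 5964; Band 4 − 350 → 4965
Giving 2036 / 2930 / 5964 / 4965.
[period 3]
Births: 2930 × 0.083 = 243, 5964 × 0.547 = 3262 ⇒ total 3505
Band 2: 2036 × 0.987 = 2010
Band 3: 2930 × 0.98 = 2871
Band 4: 5964 × 0.934 + 4965 × 0.441 = 5570 + 2190 = 7760
Net migration: Band 1 + 60 → 3565; Band 2 + 150 → 2160; Band 3 − 180 → 2691; Band 4 − 350 → 7410
Giving 3565 / 2160 / 2691 / 7410.
Scenario A total after 3 periods: 15826
Scenario B projection —
[period 1]
Births: 2900 × 0.163 = 473, 4600 × 0.547 = 2516 ⇒ total 2989
Band 2: 6200 × 0.987 = 6119
Band 3: 2900 × 0.98 = 2842
Band 4: 4600 × 0.934 + 5600 × 0.441 = 4296 + 2470 = 6766
Net migration: Band 1 + 60 → 3049; Band 2 + 150 → 6269; Band 3 − 180 → 2662; Band 4 − 350 → 6416
Giving 3049 / 6269 / 2662 / 6416.
[period 2]
Births: 6269 × 0.163 = 1022, 2662 × 0.547 = 1456 ⇒ total 2478
Band 2: 3049 × 0.987 = 3009
Band 3: 6269 × 0.98 = 6144
Band 4: 2662 × 0.934 + 6416 × 0.441 = 2486 + 2829 = 5315
Net migration: Band 1 + 60 → 2538; Band 2 + 150 → 3159; Band 3 − 180 → 5964; Band 4 − 350 → 4965
Giving 2538 / 3159 / 5964 / 4965.
[period 3]
Births: 3159 × 0.163 = 515, 5964 × 0.547 = 3262 ⇒ total 3777
Band 2: 2538 × 0.987 = 2505
Band 3: 3159 × 0.98 = 3096
Band 4: 5964 × 0.934 + 4965 × 0.441 = 5570 + 2190 = 7760
Net migration: Band 1 + 60 → 3837; Band 2 + 150 → 2655; Band 3 − 180 → 2916; Band 4 − 350 → 7410
Giving 3837 / 2655 / 2916 / 7410.
Scenario B total after 3 periods: 16818
Difference B − A = 16818 − 15826 = 992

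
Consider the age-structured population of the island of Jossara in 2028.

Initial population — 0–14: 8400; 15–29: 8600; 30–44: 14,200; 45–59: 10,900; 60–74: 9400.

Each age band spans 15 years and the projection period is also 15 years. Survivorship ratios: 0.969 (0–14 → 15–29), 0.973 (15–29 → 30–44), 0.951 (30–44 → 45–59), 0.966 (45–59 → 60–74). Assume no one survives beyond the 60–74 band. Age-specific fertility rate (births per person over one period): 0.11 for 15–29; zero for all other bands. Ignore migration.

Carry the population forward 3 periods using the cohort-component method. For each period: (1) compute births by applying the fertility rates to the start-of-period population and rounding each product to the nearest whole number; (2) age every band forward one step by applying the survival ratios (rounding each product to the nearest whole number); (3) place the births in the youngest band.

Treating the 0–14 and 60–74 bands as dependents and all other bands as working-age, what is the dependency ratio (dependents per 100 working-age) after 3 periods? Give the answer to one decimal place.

83.8

Let group 1 be 0–14 through group 5 = 60–74.
Period 1.
Births: 8600 × 0.11 = 946
Group 2: 8400 × 0.969 = 8140
Group 3: 8600 × 0.973 = 8368
Group 4: 14200 × 0.951 = 13504
Group 5: 10900 × 0.966 = 10529
Population now: 0–14=946, 15–29=8140, 30–44=8368, 45–59=13504, 60–74=10529
Period 2.
Births: 8140 × 0.11 = 895
Group 2: 946 × 0.969 = 917
Group 3: 8140 × 0.973 = 7920
Group 4: 8368 × 0.951 = 7958
Group 5: 13504 × 0.966 = 13045
Population now: 0–14=895, 15–29=917, 30–44=7920, 45–59=7958, 60–74=13045
Period 3.
Births: 917 × 0.11 = 101
Group 2: 895 × 0.969 = 867
Group 3: 917 × 0.973 = 892
Group 4: 7920 × 0.951 = 7532
Group 5: 7958 × 0.966 = 7687
Population now: 0–14=101, 15–29=867, 30–44=892, 45–59=7532, 60–74=7687
Dependents (band 0–14 + band 60–74) = 101 + 7687 = 7788; working-age = 9291; ratio = 7788/9291 × 100 = 83.8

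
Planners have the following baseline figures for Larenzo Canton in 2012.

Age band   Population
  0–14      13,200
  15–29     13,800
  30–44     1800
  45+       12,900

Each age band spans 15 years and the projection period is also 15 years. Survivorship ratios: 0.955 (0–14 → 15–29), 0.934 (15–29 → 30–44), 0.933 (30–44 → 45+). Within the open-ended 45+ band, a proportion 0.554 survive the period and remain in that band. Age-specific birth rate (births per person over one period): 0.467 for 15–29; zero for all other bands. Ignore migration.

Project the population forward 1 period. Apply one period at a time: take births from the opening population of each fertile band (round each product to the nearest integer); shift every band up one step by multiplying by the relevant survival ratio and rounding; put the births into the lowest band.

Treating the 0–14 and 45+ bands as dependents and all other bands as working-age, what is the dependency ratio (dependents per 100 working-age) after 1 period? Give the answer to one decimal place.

59.9

Call the groups 1 to 4, youngest first.
After projecting period 1:
Births: 13800 × 0.467 = 6445
Group 2: 13200 × 0.955 = 12606
Group 3: 13800 × 0.934 = 12889
Group 4: 1800 × 0.933 + 12900 × 0.554 = 1679 + 7147 = 8826
Population now: 0–14=6445, 15–29=12606, 30–44=12889, 45+=8826
Dependents (band 0–14 + band 45+) = 6445 + 8826 = 15271; working-age = 25495; ratio = 15271/25495 × 100 = 59.9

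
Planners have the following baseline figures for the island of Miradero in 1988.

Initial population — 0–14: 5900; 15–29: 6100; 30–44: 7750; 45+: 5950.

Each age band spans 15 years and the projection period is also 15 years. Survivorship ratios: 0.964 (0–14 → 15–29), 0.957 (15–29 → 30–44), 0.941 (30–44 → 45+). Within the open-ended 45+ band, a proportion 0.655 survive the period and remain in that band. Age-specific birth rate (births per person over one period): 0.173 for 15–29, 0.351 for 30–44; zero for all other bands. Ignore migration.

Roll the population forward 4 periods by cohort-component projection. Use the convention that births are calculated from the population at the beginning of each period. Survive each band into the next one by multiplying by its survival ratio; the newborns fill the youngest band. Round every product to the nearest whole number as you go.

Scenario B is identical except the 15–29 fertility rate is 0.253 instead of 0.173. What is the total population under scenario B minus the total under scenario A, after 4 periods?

Numbering the groups 1..4 from youngest to oldest:
After projecting period 1:
Births: 6100 * 0.173 = 1055  |  7750 * 0.351 = 2720 ⇒ total 3775
Group 2: 5900 * 0.964 = 5688
Group 3: 6100 * 0.957 = 5838
Group 4: 7750 * 0.941 + 5950 * 0.655 = 7293 + 3897 = 11190
End of period: [3775, 5688, 5838, 11190]
After projecting period 2:
Births: 5688 * 0.173 = 984  |  5838 * 0.351 = 2049 ⇒ total 3033
Group 2: 3775 * 0.964 = 3639
Group 3: 5688 * 0.957 = 5443
Group 4: 5838 * 0.941 + 11190 * 0.655 = 5494 + 7329 = 12823
End of period: [3033, 3639, 5443, 12823]
After projecting period 3:
Births: 3639 * 0.173 = 630  |  5443 * 0.351 = 1910 ⇒ total 2540
Group 2: 3033 * 0.964 = 2924
Group 3: 3639 * 0.957 = 3483
Group 4: 5443 * 0.941 + 12823 * 0.655 = 5122 + 8399 = 13521
End of period: [2540, 2924, 3483, 13521]
After projecting period 4:
Births: 2924 * 0.173 = 506  |  3483 * 0.351 = 1223 ⇒ total 1729
Group 2: 2540 * 0.964 = 2449
Group 3: 2924 * 0.957 = 2798
Group 4: 3483 * 0.941 + 13521 * 0.655 = 3278 + 8856 = 12134
End of period: [1729, 2449, 2798, 12134]
Scenario A total after 4 periods: 19110
Scenario B projection —
After projecting period 1:
Births: 6100 * 0.253 = 1543  |  7750 * 0.351 = 2720 ⇒ total 4263
Group 2: 5900 * 0.964 = 5688
Group 3: 6100 * 0.957 = 5838
Group 4: 7750 * 0.941 + 5950 * 0.655 = 7293 + 3897 = 11190
End of period: [4263, 5688, 5838, 11190]
After projecting period 2:
Births: 5688 * 0.253 = 1439  |  5838 * 0.351 = 2049 ⇒ total 3488
Group 2: 4263 * 0.964 = 4110
Group 3: 5688 * 0.957 = 5443
Group 4: 5838 * 0.941 + 11190 * 0.655 = 5494 + 7329 = 12823
End of period: [3488, 4110, 5443, 12823]
After projecting period 3:
Births: 4110 * 0.253 = 1040  |  5443 * 0.351 = 1910 ⇒ total 2950
Group 2: 3488 * 0.964 = 3362
Group 3: 4110 * 0.957 = 3933
Group 4: 5443 * 0.941 + 12823 * 0.655 = 5122 + 8399 = 13521
End of period: [2950, 3362, 3933, 13521]
After projecting period 4:
Births: 3362 * 0.253 = 851  |  3933 * 0.351 = 1380 ⇒ total 2231
Group 2: 2950 * 0.964 = 2844
Group 3: 3362 * 0.957 = 3217
Group 4: 3933 * 0.941 + 13521 * 0.655 = 3701 + 8856 = 12557
End of period: [2231, 2844, 3217, 12557]
Scenario B total after 4 periods: 20849
Difference B − A = 20849 − 19110 = 1739

1739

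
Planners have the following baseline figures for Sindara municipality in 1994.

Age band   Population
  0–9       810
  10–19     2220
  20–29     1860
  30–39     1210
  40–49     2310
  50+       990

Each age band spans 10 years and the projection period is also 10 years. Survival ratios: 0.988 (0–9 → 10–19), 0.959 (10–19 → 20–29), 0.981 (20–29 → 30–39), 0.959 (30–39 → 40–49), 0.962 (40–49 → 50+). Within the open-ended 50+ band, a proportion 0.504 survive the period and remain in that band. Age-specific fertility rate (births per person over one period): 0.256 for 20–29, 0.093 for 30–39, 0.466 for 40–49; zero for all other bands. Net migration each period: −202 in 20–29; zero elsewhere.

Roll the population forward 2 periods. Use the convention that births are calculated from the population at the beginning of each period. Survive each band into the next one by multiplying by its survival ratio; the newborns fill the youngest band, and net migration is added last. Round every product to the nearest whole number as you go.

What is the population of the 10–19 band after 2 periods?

1645

Numbering the groups 1..6 from youngest to oldest:
After projecting period 1:
Births: 1860 × 0.256 = 476 ; 1210 × 0.093 = 113 ; 2310 × 0.466 = 1076 — total 1665
Group 2: 810 × 0.988 = 800
Group 3: 2220 × 0.959 = 2129
Group 4: 1860 × 0.981 = 1825
Group 5: 1210 × 0.959 = 1160
Group 6: 2310 × 0.962 + 990 × 0.504 = 2222 + 499 = 2721
Net migration: Group 3 − 202 → 1927
→ [1665, 800, 1927, 1825, 1160, 2721]
After projecting period 2:
Births: 1927 × 0.256 = 493 ; 1825 × 0.093 = 170 ; 1160 × 0.466 = 541 — total 1204
Group 2: 1665 × 0.988 = 1645
Group 3: 800 × 0.959 = 767
Group 4: 1927 × 0.981 = 1890
Group 5: 1825 × 0.959 = 1750
Group 6: 1160 × 0.962 + 2721 × 0.504 = 1116 + 1371 = 2487
Net migration: Group 3 − 202 → 565
→ [1204, 1645, 565, 1890, 1750, 2487]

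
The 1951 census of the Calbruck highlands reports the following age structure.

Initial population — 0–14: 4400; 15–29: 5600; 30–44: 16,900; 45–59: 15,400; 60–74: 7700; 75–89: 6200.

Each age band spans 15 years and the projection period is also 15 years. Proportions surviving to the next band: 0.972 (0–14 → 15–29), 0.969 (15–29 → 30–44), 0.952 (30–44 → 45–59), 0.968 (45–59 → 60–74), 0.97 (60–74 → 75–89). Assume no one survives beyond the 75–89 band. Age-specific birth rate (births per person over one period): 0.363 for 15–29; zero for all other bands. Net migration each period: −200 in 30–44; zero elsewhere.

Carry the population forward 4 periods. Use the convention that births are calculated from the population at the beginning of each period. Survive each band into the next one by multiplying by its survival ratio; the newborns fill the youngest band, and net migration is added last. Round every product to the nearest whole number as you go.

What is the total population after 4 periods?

Numbering the bands 1..6 from youngest to oldest:
— Period 1 —
Births: 5600 × 0.363 = 2033
Band 2: 4400 × 0.972 = 4277
Band 3: 5600 × 0.969 = 5426
Band 4: 16900 × 0.952 = 16089
Band 5: 15400 × 0.968 = 14907
Band 6: 7700 × 0.97 = 7469
Net migration: Band 3 − 200 → 5226
Population now: 0–14=2033, 15–29=4277, 30–44=5226, 45–59=16089, 60–74=14907, 75–89=7469
— Period 2 —
Births: 4277 × 0.363 = 1553
Band 2: 2033 × 0.972 = 1976
Band 3: 4277 × 0.969 = 4144
Band 4: 5226 × 0.952 = 4975
Band 5: 16089 × 0.968 = 15574
Band 6: 14907 × 0.97 = 14460
Net migration: Band 3 − 200 → 3944
Population now: 0–14=1553, 15–29=1976, 30–44=3944, 45–59=4975, 60–74=15574, 75–89=14460
— Period 3 —
Births: 1976 × 0.363 = 717
Band 2: 1553 × 0.972 = 1510
Band 3: 1976 × 0.969 = 1915
Band 4: 3944 × 0.952 = 3755
Band 5: 4975 × 0.968 = 4816
Band 6: 15574 × 0.97 = 15107
Net migration: Band 3 − 200 → 1715
Population now: 0–14=717, 15–29=1510, 30–44=1715, 45–59=3755, 60–74=4816, 75–89=15107
— Period 4 —
Births: 1510 × 0.363 = 548
Band 2: 717 × 0.972 = 697
Band 3: 1510 × 0.969 = 1463
Band 4: 1715 × 0.952 = 1633
Band 5: 3755 × 0.968 = 3635
Band 6: 4816 × 0.97 = 4672
Net migration: Band 3 − 200 → 1263
Population now: 0–14=548, 15–29=697, 30–44=1263, 45–59=1633, 60–74=3635, 75–89=4672
Total after period 4: 548 + 697 + 1263 + 1633 + 3635 + 4672 = 12448

12448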